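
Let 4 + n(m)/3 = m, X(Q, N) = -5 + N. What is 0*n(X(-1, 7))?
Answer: 0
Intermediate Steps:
n(m) = -12 + 3*m
0*n(X(-1, 7)) = 0*(-12 + 3*(-5 + 7)) = 0*(-12 + 3*2) = 0*(-12 + 6) = 0*(-6) = 0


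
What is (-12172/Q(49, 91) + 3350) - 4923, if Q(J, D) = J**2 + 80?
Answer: -3914785/2481 ≈ -1577.9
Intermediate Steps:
Q(J, D) = 80 + J**2
(-12172/Q(49, 91) + 3350) - 4923 = (-12172/(80 + 49**2) + 3350) - 4923 = (-12172/(80 + 2401) + 3350) - 4923 = (-12172/2481 + 3350) - 4923 = 8299178/2481 - 4923 = -3914785/2481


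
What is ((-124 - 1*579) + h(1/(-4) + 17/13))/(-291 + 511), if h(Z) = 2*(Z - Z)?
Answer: -703/220 ≈ -3.1955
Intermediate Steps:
h(Z) = 0 (h(Z) = 2*0 = 0)
((-124 - 1*579) + h(1/(-4) + 17/13))/(-291 + 511) = ((-124 - 1*579) + 0)/(-291 + 511) = ((-124 - 579) + 0)/220 = (-703 + 0)*(1/220) = -703*1/220 = -703/220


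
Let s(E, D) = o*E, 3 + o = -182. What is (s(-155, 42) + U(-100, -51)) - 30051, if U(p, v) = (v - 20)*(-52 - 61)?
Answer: 6647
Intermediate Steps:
o = -185 (o = -3 - 182 = -185)
U(p, v) = 2260 - 113*v (U(p, v) = (-20 + v)*(-113) = 2260 - 113*v)
s(E, D) = -185*E
(s(-155, 42) + U(-100, -51)) - 30051 = (-185*(-155) + (2260 - 113*(-51))) - 30051 = (28675 + (2260 + 5763)) - 30051 = (28675 + 8023) - 30051 = 36698 - 30051 = 6647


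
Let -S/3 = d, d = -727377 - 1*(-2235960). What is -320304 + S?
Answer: -4846053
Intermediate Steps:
d = 1508583 (d = -727377 + 2235960 = 1508583)
S = -4525749 (S = -3*1508583 = -4525749)
-320304 + S = -320304 - 4525749 = -4846053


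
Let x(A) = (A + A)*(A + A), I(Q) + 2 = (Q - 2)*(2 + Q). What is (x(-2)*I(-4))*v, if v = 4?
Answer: 640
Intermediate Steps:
I(Q) = -2 + (-2 + Q)*(2 + Q) (I(Q) = -2 + (Q - 2)*(2 + Q) = -2 + (-2 + Q)*(2 + Q))
x(A) = 4*A² (x(A) = (2*A)*(2*A) = 4*A²)
(x(-2)*I(-4))*v = ((4*(-2)²)*(-6 + (-4)²))*4 = ((4*4)*(-6 + 16))*4 = (16*10)*4 = 160*4 = 640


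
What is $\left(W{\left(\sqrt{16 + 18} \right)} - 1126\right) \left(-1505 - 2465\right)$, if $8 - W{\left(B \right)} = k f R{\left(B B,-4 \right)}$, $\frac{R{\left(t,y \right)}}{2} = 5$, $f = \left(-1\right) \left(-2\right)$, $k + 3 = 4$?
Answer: $4517860$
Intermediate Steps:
$k = 1$ ($k = -3 + 4 = 1$)
$f = 2$
$R{\left(t,y \right)} = 10$ ($R{\left(t,y \right)} = 2 \cdot 5 = 10$)
$W{\left(B \right)} = -12$ ($W{\left(B \right)} = 8 - 1 \cdot 2 \cdot 10 = 8 - 2 \cdot 10 = 8 - 20 = -12$)
$\left(W{\left(\sqrt{16 + 18} \right)} - 1126\right) \left(-1505 - 2465\right) = \left(-12 - 1126\right) \left(-1505 - 2465\right) = \left(-1138\right) \left(-3970\right) = 4517860$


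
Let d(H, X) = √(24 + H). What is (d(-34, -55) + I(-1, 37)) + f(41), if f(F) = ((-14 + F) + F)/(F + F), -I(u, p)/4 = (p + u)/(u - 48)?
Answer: 7570/2009 + I*√10 ≈ 3.768 + 3.1623*I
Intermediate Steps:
I(u, p) = -4*(p + u)/(-48 + u) (I(u, p) = -4*(p + u)/(u - 48) = -4*(p + u)/(-48 + u))
f(F) = (-14 + 2*F)/(2*F) (f(F) = (-14 + 2*F)/((2*F)) = (-14 + 2*F)*(1/(2*F)) = (-14 + 2*F)/(2*F))
(d(-34, -55) + I(-1, 37)) + f(41) = (√(24 - 34) + 4*(-1*37 - 1*(-1))/(-48 - 1)) + (-7 + 41)/41 = (√(-10) + 4*(-37 + 1)/(-49)) + (1/41)*34 = (I*√10 + 4*(-1/49)*(-36)) + 34/41 = (I*√10 + 144/49) + 34/41 = (144/49 + I*√10) + 34/41 = 7570/2009 + I*√10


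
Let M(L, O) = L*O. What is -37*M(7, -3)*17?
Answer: 13209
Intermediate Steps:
-37*M(7, -3)*17 = -259*(-3)*17 = -37*(-21)*17 = 777*17 = 13209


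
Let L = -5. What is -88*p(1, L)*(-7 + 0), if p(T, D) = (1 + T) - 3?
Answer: -616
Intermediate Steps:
p(T, D) = -2 + T
-88*p(1, L)*(-7 + 0) = -88*(-2 + 1)*(-7 + 0) = -(-88)*(-7) = -88*7 = -616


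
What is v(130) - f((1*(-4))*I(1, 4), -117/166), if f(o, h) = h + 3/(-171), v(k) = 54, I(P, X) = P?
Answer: 517783/9462 ≈ 54.722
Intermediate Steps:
f(o, h) = -1/57 + h (f(o, h) = h + 3*(-1/171) = h - 1/57 = -1/57 + h)
v(130) - f((1*(-4))*I(1, 4), -117/166) = 54 - (-1/57 - 117/166) = 54 - 1*(-6835/9462) = 54 + 6835/9462 = 517783/9462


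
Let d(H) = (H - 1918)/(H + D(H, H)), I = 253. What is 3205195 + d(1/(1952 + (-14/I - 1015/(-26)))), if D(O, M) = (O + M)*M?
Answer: -26288240637658463/43118273627 ≈ -6.0968e+5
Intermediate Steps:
D(O, M) = M*(M + O) (D(O, M) = (M + O)*M = M*(M + O))
d(H) = (-1918 + H)/(H + 2*H**2) (d(H) = (H - 1918)/(H + H*(H + H)) = (-1918 + H)/(H + H*(2*H)) = (-1918 + H)/(H + 2*H**2))
3205195 + d(1/(1952 + (-14/I - 1015/(-26)))) = 3205195 + (-1918 + 1/(1952 + (-14/253 - 1015/(-26))))/((1/(1952 + (-14/253 - 1015/(-26))))*(1 + 2/(1952 + (-14/253 - 1015/(-26))))) = 3205195 + (-1918 + 1/(1952 + (-14*1/253 - 1015*(-1/26))))/((1/(1952 + (-14*1/253 - 1015*(-1/26))))*(1 + 2/(1952 + (-14*1/253 - 1015*(-1/26))))) = 3205195 + (-1918 + 1/(1952 + (-14/253 + 1015/26)))/((1/(1952 + (-14/253 + 1015/26)))*(1 + 2/(1952 + (-14/253 + 1015/26)))) = 3205195 + (-1918 + 1/(1952 + 256431/6578))/((1/(1952 + 256431/6578))*(1 + 2/(1952 + 256431/6578))) = 3205195 + (-1918 + 1/(13096687/6578))/((1/(13096687/6578))*(1 + 2/(13096687/6578))) = 3205195 + (-1918 + 6578/13096687)/((6578/13096687)*(1 + 2*(6578/13096687))) = 3205195 + (13096687/6578)*(-25119439088/13096687)/(1 + 13156/13096687) = 3205195 + (13096687/6578)*(-25119439088/13096687)/(13109843/13096687) = 3205195 + (13096687/6578)*(13096687/13109843)*(-25119439088/13096687) = 3205195 - 164490715675550728/43118273627 = -26288240637658463/43118273627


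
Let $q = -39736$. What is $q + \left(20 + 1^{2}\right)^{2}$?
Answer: $-39295$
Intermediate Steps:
$q + \left(20 + 1^{2}\right)^{2} = -39736 + \left(20 + 1^{2}\right)^{2} = -39736 + \left(20 + 1\right)^{2} = -39736 + 21^{2} = -39736 + 441 = -39295$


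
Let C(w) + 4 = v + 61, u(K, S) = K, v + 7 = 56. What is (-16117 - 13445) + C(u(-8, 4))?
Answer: -29456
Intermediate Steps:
v = 49 (v = -7 + 56 = 49)
C(w) = 106 (C(w) = -4 + (49 + 61) = -4 + 110 = 106)
(-16117 - 13445) + C(u(-8, 4)) = (-16117 - 13445) + 106 = -29562 + 106 = -29456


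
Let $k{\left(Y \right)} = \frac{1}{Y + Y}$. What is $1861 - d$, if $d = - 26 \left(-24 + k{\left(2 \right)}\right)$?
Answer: $\frac{2487}{2} \approx 1243.5$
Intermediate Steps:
$k{\left(Y \right)} = \frac{1}{2 Y}$
$d = \frac{1235}{2}$ ($d = - 26 \left(-24 + \frac{1}{2 \cdot 2}\right) = - 26 \left(-24 + \frac{1}{2} \cdot \frac{1}{2}\right) = - 26 \left(-24 + \frac{1}{4}\right) = \left(-26\right) \left(- \frac{95}{4}\right) = \frac{1235}{2} \approx 617.5$)
$1861 - d = 1861 - \frac{1235}{2} = \frac{2487}{2}$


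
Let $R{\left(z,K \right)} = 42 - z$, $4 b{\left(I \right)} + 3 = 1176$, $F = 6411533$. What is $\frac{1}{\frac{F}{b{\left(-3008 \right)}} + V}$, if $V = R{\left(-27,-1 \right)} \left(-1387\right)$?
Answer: $- \frac{69}{5094911} \approx -1.3543 \cdot 10^{-5}$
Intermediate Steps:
$b{\left(I \right)} = \frac{1173}{4}$ ($b{\left(I \right)} = - \frac{3}{4} + \frac{1}{4} \cdot 1176 = - \frac{3}{4} + 294 = \frac{1173}{4}$)
$V = -95703$ ($V = \left(42 - -27\right) \left(-1387\right) = \left(42 + 27\right) \left(-1387\right) = 69 \left(-1387\right) = -95703$)
$\frac{1}{\frac{F}{b{\left(-3008 \right)}} + V} = \frac{1}{\frac{6411533}{\frac{1173}{4}} - 95703} = \frac{1}{6411533 \cdot \frac{4}{1173} - 95703} = \frac{1}{\frac{1508596}{69} - 95703} = \frac{1}{- \frac{5094911}{69}} = - \frac{69}{5094911}$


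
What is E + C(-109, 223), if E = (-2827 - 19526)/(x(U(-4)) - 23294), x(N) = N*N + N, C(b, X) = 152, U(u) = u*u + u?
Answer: 3539329/23138 ≈ 152.97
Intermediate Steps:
U(u) = u + u² (U(u) = u² + u = u + u²)
x(N) = N + N² (x(N) = N² + N = N + N²)
E = 22353/23138 (E = (-2827 - 19526)/((-4*(1 - 4))*(1 - 4*(1 - 4)) - 23294) = -22353/((-4*(-3))*(1 - 4*(-3)) - 23294) = -22353/(12*(1 + 12) - 23294) = -22353/(12*13 - 23294) = -22353/(156 - 23294) = -22353/(-23138) = -22353*(-1/23138) = 22353/23138 ≈ 0.96607)
E + C(-109, 223) = 22353/23138 + 152 = 3539329/23138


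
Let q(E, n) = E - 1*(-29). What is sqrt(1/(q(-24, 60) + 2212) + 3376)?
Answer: sqrt(16593342681)/2217 ≈ 58.103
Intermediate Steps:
q(E, n) = 29 + E (q(E, n) = E + 29 = 29 + E)
sqrt(1/(q(-24, 60) + 2212) + 3376) = sqrt(1/((29 - 24) + 2212) + 3376) = sqrt(1/(5 + 2212) + 3376) = sqrt(1/2217 + 3376) = sqrt(7484593/2217) = sqrt(16593342681)/2217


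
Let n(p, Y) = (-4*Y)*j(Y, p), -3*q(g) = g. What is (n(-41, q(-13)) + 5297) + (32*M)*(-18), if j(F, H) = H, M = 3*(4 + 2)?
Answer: -13081/3 ≈ -4360.3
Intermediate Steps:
M = 18 (M = 3*6 = 18)
q(g) = -g/3
n(p, Y) = -4*Y*p (n(p, Y) = (-4*Y)*p = -4*Y*p)
(n(-41, q(-13)) + 5297) + (32*M)*(-18) = (-4*(-⅓*(-13))*(-41) + 5297) + (32*18)*(-18) = (-4*13/3*(-41) + 5297) + 576*(-18) = (2132/3 + 5297) - 10368 = 18023/3 - 10368 = -13081/3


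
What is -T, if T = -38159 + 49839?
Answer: -11680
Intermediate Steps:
T = 11680
-T = -1*11680 = -11680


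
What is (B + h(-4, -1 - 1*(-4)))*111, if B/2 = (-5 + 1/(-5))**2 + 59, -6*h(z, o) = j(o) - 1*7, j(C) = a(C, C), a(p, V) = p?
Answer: 479372/25 ≈ 19175.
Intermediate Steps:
j(C) = C
h(z, o) = 7/6 - o/6 (h(z, o) = -(o - 1*7)/6 = -(o - 7)/6 = -(-7 + o)/6 = 7/6 - o/6)
B = 4302/25 (B = 2*((-5 + 1/(-5))**2 + 59) = 2*((-5 - 1/5)**2 + 59) = 2*((-26/5)**2 + 59) = 2*(676/25 + 59) = 2*(2151/25) = 4302/25 ≈ 172.08)
(B + h(-4, -1 - 1*(-4)))*111 = (4302/25 + (7/6 - (-1 - 1*(-4))/6))*111 = (4302/25 + (7/6 - (-1 + 4)/6))*111 = (4302/25 + (7/6 - 1/6*3))*111 = (4302/25 + (7/6 - 1/2))*111 = (4302/25 + 2/3)*111 = (12956/75)*111 = 479372/25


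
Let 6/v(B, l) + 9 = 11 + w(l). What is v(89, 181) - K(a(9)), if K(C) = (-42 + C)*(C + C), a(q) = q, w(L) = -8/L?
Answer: 35227/59 ≈ 597.07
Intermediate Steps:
K(C) = 2*C*(-42 + C) (K(C) = (-42 + C)*(2*C) = 2*C*(-42 + C))
v(B, l) = 6/(2 - 8/l) (v(B, l) = 6/(-9 + (11 - 8/l)) = 6/(2 - 8/l))
v(89, 181) - K(a(9)) = 3*181/(-4 + 181) - 2*9*(-42 + 9) = 3*181/177 - 2*9*(-33) = 3*181*(1/177) - 1*(-594) = 181/59 + 594 = 35227/59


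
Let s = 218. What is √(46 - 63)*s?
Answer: 218*I*√17 ≈ 898.84*I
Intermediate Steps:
√(46 - 63)*s = √(46 - 63)*218 = √(-17)*218 = (I*√17)*218 = 218*I*√17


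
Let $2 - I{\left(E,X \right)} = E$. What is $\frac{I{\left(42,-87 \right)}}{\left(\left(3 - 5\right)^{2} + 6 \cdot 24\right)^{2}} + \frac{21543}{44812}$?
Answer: $\frac{29380337}{61347628} \approx 0.47892$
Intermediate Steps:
$I{\left(E,X \right)} = 2 - E$
$\frac{I{\left(42,-87 \right)}}{\left(\left(3 - 5\right)^{2} + 6 \cdot 24\right)^{2}} + \frac{21543}{44812} = \frac{2 - 42}{\left(\left(3 - 5\right)^{2} + 6 \cdot 24\right)^{2}} + \frac{21543}{44812} = \frac{2 - 42}{\left(\left(-2\right)^{2} + 144\right)^{2}} + 21543 \cdot \frac{1}{44812} = - \frac{40}{\left(4 + 144\right)^{2}} + \frac{21543}{44812} = - \frac{40}{148^{2}} + \frac{21543}{44812} = - \frac{40}{21904} + \frac{21543}{44812} = \left(-40\right) \frac{1}{21904} + \frac{21543}{44812} = - \frac{5}{2738} + \frac{21543}{44812} = \frac{29380337}{61347628}$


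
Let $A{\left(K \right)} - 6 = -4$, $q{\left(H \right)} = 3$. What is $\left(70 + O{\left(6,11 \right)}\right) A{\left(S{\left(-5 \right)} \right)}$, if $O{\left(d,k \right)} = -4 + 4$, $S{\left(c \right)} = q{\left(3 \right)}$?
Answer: $140$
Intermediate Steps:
$S{\left(c \right)} = 3$
$A{\left(K \right)} = 2$ ($A{\left(K \right)} = 6 - 4 = 2$)
$O{\left(d,k \right)} = 0$
$\left(70 + O{\left(6,11 \right)}\right) A{\left(S{\left(-5 \right)} \right)} = \left(70 + 0\right) 2 = 70 \cdot 2 = 140$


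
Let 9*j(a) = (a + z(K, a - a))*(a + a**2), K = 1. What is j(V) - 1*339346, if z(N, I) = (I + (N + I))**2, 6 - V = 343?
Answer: -4566674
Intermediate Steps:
V = -337 (V = 6 - 1*343 = 6 - 343 = -337)
z(N, I) = (N + 2*I)**2 (z(N, I) = (I + (I + N))**2 = (N + 2*I)**2)
j(a) = (1 + a)*(a + a**2)/9 (j(a) = ((a + (1 + 2*(a - a))**2)*(a + a**2))/9 = ((a + (1 + 2*0)**2)*(a + a**2))/9 = ((a + (1 + 0)**2)*(a + a**2))/9 = ((a + 1**2)*(a + a**2))/9 = ((a + 1)*(a + a**2))/9 = ((1 + a)*(a + a**2))/9 = (1 + a)*(a + a**2)/9)
j(V) - 1*339346 = (1/9)*(-337)*(1 + (-337)**2 + 2*(-337)) - 1*339346 = (1/9)*(-337)*(1 + 113569 - 674) - 339346 = (1/9)*(-337)*112896 - 339346 = -4227328 - 339346 = -4566674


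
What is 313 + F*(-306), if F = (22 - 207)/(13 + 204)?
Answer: 124531/217 ≈ 573.88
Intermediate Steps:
F = -185/217 ≈ -0.85253
313 + F*(-306) = 313 - 185/217*(-306) = 313 + 56610/217 = 124531/217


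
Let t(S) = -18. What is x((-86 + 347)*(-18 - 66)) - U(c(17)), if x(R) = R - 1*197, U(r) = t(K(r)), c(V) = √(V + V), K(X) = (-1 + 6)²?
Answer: -22103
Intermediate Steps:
K(X) = 25 (K(X) = 5² = 25)
c(V) = √2*√V (c(V) = √(2*V) = √2*√V)
U(r) = -18
x(R) = -197 + R (x(R) = R - 197 = -197 + R)
x((-86 + 347)*(-18 - 66)) - U(c(17)) = (-197 + (-86 + 347)*(-18 - 66)) - 1*(-18) = (-197 + 261*(-84)) + 18 = (-197 - 21924) + 18 = -22121 + 18 = -22103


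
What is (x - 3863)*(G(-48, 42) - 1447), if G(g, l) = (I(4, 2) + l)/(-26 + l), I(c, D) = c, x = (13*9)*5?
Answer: 18935367/4 ≈ 4.7338e+6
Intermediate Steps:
x = 585 (x = 117*5 = 585)
G(g, l) = (4 + l)/(-26 + l)
(x - 3863)*(G(-48, 42) - 1447) = (585 - 3863)*((4 + 42)/(-26 + 42) - 1447) = -3278*(46/16 - 1447) = -3278*((1/16)*46 - 1447) = -3278*(23/8 - 1447) = -3278*(-11553/8) = 18935367/4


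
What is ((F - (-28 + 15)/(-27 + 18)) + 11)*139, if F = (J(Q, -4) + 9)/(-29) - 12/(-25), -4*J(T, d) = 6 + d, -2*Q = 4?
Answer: 17672321/13050 ≈ 1354.2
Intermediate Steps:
Q = -2 (Q = -½*4 = -2)
J(T, d) = -3/2 - d/4 (J(T, d) = -(6 + d)/4 = -3/2 - d/4)
F = 271/1450 (F = ((-3/2 - ¼*(-4)) + 9)/(-29) - 12/(-25) = ((-3/2 + 1) + 9)*(-1/29) - 12*(-1/25) = (-½ + 9)*(-1/29) + 12/25 = (17/2)*(-1/29) + 12/25 = -17/58 + 12/25 = 271/1450 ≈ 0.18690)
((F - (-28 + 15)/(-27 + 18)) + 11)*139 = ((271/1450 - (-28 + 15)/(-27 + 18)) + 11)*139 = ((271/1450 - (-13)/(-9)) + 11)*139 = ((271/1450 - (-13)*(-1)/9) + 11)*139 = ((271/1450 - 1*13/9) + 11)*139 = ((271/1450 - 13/9) + 11)*139 = (-16411/13050 + 11)*139 = (127139/13050)*139 = 17672321/13050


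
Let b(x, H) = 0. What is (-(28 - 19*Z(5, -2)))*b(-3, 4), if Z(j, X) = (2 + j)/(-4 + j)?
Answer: 0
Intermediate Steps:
Z(j, X) = (2 + j)/(-4 + j)
(-(28 - 19*Z(5, -2)))*b(-3, 4) = -(28 - 19*(2 + 5)/(-4 + 5))*0 = -(28 - 19*7/1)*0 = -(28 - 19*7)*0 = -(28 - 133)*0 = -1*(-105)*0 = 105*0 = 0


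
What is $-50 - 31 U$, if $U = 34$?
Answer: $-1104$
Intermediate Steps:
$-50 - 31 U = -50 - 1054 = -1104$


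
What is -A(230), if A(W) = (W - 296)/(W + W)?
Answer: 33/230 ≈ 0.14348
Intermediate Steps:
A(W) = (-296 + W)/(2*W) (A(W) = (-296 + W)/((2*W)) = (-296 + W)*(1/(2*W)) = (-296 + W)/(2*W))
-A(230) = -(-296 + 230)/(2*230) = -(-66)/(2*230) = -1*(-33/230) = 33/230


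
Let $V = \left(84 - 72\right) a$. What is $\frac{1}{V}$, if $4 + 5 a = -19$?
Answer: $- \frac{5}{276} \approx -0.018116$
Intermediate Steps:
$a = - \frac{23}{5}$ ($a = - \frac{4}{5} + \frac{1}{5} \left(-19\right) = - \frac{4}{5} - \frac{19}{5} = - \frac{23}{5} \approx -4.6$)
$V = - \frac{276}{5}$ ($V = \left(84 - 72\right) \left(- \frac{23}{5}\right) = 12 \left(- \frac{23}{5}\right) = - \frac{276}{5} \approx -55.2$)
$\frac{1}{V} = \frac{1}{- \frac{276}{5}} = - \frac{5}{276}$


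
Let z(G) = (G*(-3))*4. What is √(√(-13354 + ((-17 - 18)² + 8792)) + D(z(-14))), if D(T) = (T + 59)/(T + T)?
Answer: √(4767 + 7056*I*√3337)/84 ≈ 5.4058 + 5.343*I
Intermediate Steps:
z(G) = -12*G (z(G) = -3*G*4 = -12*G)
D(T) = (59 + T)/(2*T) (D(T) = (59 + T)/((2*T)) = (59 + T)*(1/(2*T)) = (59 + T)/(2*T))
√(√(-13354 + ((-17 - 18)² + 8792)) + D(z(-14))) = √(√(-13354 + ((-17 - 18)² + 8792)) + (59 - 12*(-14))/(2*((-12*(-14))))) = √(√(-13354 + ((-35)² + 8792)) + (½)*(59 + 168)/168) = √(√(-13354 + (1225 + 8792)) + (½)*(1/168)*227) = √(√(-13354 + 10017) + 227/336) = √(√(-3337) + 227/336) = √(I*√3337 + 227/336) = √(227/336 + I*√3337)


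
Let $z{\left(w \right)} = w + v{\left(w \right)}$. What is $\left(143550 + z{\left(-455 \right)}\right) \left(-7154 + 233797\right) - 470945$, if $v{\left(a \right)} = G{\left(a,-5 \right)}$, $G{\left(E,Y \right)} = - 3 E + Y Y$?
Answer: $32746042910$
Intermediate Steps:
$G{\left(E,Y \right)} = Y^{2} - 3 E$ ($G{\left(E,Y \right)} = - 3 E + Y^{2} = Y^{2} - 3 E$)
$v{\left(a \right)} = 25 - 3 a$ ($v{\left(a \right)} = \left(-5\right)^{2} - 3 a = 25 - 3 a$)
$z{\left(w \right)} = 25 - 2 w$ ($z{\left(w \right)} = w - \left(-25 + 3 w\right) = 25 - 2 w$)
$\left(143550 + z{\left(-455 \right)}\right) \left(-7154 + 233797\right) - 470945 = \left(143550 + \left(25 - -910\right)\right) \left(-7154 + 233797\right) - 470945 = \left(143550 + \left(25 + 910\right)\right) 226643 - 470945 = \left(143550 + 935\right) 226643 - 470945 = 144485 \cdot 226643 - 470945 = 32746513855 - 470945 = 32746042910$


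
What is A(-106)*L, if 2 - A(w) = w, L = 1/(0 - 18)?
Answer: -6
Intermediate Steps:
L = -1/18 (L = 1/(-18) = -1/18 ≈ -0.055556)
A(w) = 2 - w
A(-106)*L = (2 - 1*(-106))*(-1/18) = (2 + 106)*(-1/18) = 108*(-1/18) = -6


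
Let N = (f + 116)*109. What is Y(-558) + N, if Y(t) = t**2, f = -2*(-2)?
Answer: 324444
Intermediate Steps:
f = 4
N = 13080 (N = (4 + 116)*109 = 120*109 = 13080)
Y(-558) + N = (-558)**2 + 13080 = 311364 + 13080 = 324444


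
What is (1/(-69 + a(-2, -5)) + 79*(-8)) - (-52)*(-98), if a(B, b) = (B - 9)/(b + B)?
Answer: -2703623/472 ≈ -5728.0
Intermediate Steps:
a(B, b) = (-9 + B)/(B + b)
(1/(-69 + a(-2, -5)) + 79*(-8)) - (-52)*(-98) = (1/(-69 + (-9 - 2)/(-2 - 5)) + 79*(-8)) - (-52)*(-98) = (1/(-69 - 11/(-7)) - 632) - 1*5096 = (1/(-69 - ⅐*(-11)) - 632) - 5096 = (1/(-69 + 11/7) - 632) - 5096 = (1/(-472/7) - 632) - 5096 = (-7/472 - 632) - 5096 = -298311/472 - 5096 = -2703623/472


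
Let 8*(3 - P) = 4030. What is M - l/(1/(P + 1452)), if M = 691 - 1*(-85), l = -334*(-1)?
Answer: -633883/2 ≈ -3.1694e+5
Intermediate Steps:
P = -2003/4 (P = 3 - ⅛*4030 = 3 - 2015/4 = -2003/4 ≈ -500.75)
l = 334
M = 776 (M = 691 + 85 = 776)
M - l/(1/(P + 1452)) = 776 - 334/(1/(-2003/4 + 1452)) = 776 - 334/(1/(3805/4)) = 776 - 334/4/3805 = 776 - 334*3805/4 = 776 - 1*635435/2 = 776 - 635435/2 = -633883/2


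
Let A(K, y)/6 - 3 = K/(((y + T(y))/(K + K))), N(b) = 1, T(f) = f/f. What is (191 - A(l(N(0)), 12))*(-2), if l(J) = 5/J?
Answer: -3898/13 ≈ -299.85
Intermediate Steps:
T(f) = 1
A(K, y) = 18 + 12*K²/(1 + y) (A(K, y) = 18 + 6*(K/(((y + 1)/(K + K)))) = 18 + 6*(K/(((1 + y)/((2*K))))) = 18 + 6*(K/(((1 + y)*(1/(2*K))))) = 18 + 6*(K/(((1 + y)/(2*K)))) = 18 + 6*(K*(2*K/(1 + y))) = 18 + 6*(2*K²/(1 + y)) = 18 + 12*K²/(1 + y))
(191 - A(l(N(0)), 12))*(-2) = (191 - 6*(3 + 2*(5/1)² + 3*12)/(1 + 12))*(-2) = (191 - 6*(3 + 2*(5*1)² + 36)/13)*(-2) = (191 - 6*(3 + 2*5² + 36)/13)*(-2) = (191 - 6*(3 + 2*25 + 36)/13)*(-2) = (191 - 6*(3 + 50 + 36)/13)*(-2) = (191 - 6*89/13)*(-2) = (191 - 1*534/13)*(-2) = (191 - 534/13)*(-2) = (1949/13)*(-2) = -3898/13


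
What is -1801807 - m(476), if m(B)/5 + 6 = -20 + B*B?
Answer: -2934557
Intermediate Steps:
m(B) = -130 + 5*B**2 (m(B) = -30 + 5*(-20 + B*B) = -30 + 5*(-20 + B**2) = -30 + (-100 + 5*B**2) = -130 + 5*B**2)
-1801807 - m(476) = -1801807 - (-130 + 5*476**2) = -1801807 - (-130 + 5*226576) = -1801807 - (-130 + 1132880) = -1801807 - 1*1132750 = -1801807 - 1132750 = -2934557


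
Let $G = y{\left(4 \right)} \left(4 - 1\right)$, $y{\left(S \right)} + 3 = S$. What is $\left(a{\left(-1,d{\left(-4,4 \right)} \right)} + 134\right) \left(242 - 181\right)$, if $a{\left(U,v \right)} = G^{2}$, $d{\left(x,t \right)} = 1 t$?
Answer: $8723$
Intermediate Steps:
$y{\left(S \right)} = -3 + S$
$G = 3$ ($G = \left(-3 + 4\right) \left(4 - 1\right) = 1 \cdot 3 = 3$)
$d{\left(x,t \right)} = t$
$a{\left(U,v \right)} = 9$ ($a{\left(U,v \right)} = 3^{2} = 9$)
$\left(a{\left(-1,d{\left(-4,4 \right)} \right)} + 134\right) \left(242 - 181\right) = \left(9 + 134\right) \left(242 - 181\right) = 143 \cdot 61 = 8723$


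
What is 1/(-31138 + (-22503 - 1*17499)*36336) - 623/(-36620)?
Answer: 16104194773/946606141248 ≈ 0.017013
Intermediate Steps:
1/(-31138 + (-22503 - 1*17499)*36336) - 623/(-36620) = (1/36336)/(-31138 + (-22503 - 17499)) - 623*(-1/36620) = (1/36336)/(-31138 - 40002) + 623/36620 = (1/36336)/(-71140) + 623/36620 = -1/71140*1/36336 + 623/36620 = -1/2584943040 + 623/36620 = 16104194773/946606141248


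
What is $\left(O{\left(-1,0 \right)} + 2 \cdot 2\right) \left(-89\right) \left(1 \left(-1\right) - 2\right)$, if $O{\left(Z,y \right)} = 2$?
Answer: $1602$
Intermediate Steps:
$\left(O{\left(-1,0 \right)} + 2 \cdot 2\right) \left(-89\right) \left(1 \left(-1\right) - 2\right) = \left(2 + 2 \cdot 2\right) \left(-89\right) \left(1 \left(-1\right) - 2\right) = \left(2 + 4\right) \left(-89\right) \left(-1 - 2\right) = 6 \left(-89\right) \left(-3\right) = \left(-534\right) \left(-3\right) = 1602$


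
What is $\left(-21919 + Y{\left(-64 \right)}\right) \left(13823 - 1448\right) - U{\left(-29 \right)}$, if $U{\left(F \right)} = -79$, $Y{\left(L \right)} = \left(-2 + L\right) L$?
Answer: $-218975546$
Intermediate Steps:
$Y{\left(L \right)} = L \left(-2 + L\right)$
$\left(-21919 + Y{\left(-64 \right)}\right) \left(13823 - 1448\right) - U{\left(-29 \right)} = \left(-21919 - 64 \left(-2 - 64\right)\right) \left(13823 - 1448\right) - -79 = \left(-21919 - -4224\right) \left(13823 - 1448\right) + 79 = \left(-21919 + 4224\right) \left(13823 - 1448\right) + 79 = \left(-17695\right) 12375 + 79 = -218975625 + 79 = -218975546$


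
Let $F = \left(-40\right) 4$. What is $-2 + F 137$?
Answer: $-21922$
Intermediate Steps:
$F = -160$
$-2 + F 137 = -2 - 21920 = -21922$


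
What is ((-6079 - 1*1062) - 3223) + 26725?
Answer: 16361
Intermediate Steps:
((-6079 - 1*1062) - 3223) + 26725 = ((-6079 - 1062) - 3223) + 26725 = (-7141 - 3223) + 26725 = -10364 + 26725 = 16361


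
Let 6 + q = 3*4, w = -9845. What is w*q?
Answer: -59070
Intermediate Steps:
q = 6 (q = -6 + 3*4 = -6 + 12 = 6)
w*q = -9845*6 = -59070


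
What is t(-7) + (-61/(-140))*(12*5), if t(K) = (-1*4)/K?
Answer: 187/7 ≈ 26.714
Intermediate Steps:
t(K) = -4/K
t(-7) + (-61/(-140))*(12*5) = -4/(-7) + (-61/(-140))*(12*5) = -4*(-⅐) - 61*(-1/140)*60 = 4/7 + (61/140)*60 = 4/7 + 183/7 = 187/7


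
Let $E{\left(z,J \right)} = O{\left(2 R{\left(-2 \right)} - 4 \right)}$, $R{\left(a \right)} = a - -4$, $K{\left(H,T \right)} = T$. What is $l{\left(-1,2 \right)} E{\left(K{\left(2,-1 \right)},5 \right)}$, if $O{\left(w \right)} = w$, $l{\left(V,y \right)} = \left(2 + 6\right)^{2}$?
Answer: $0$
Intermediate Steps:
$R{\left(a \right)} = 4 + a$ ($R{\left(a \right)} = a + 4 = 4 + a$)
$l{\left(V,y \right)} = 64$ ($l{\left(V,y \right)} = 8^{2} = 64$)
$E{\left(z,J \right)} = 0$ ($E{\left(z,J \right)} = 2 \left(4 - 2\right) - 4 = 2 \cdot 2 - 4 = 4 - 4 = 0$)
$l{\left(-1,2 \right)} E{\left(K{\left(2,-1 \right)},5 \right)} = 64 \cdot 0 = 0$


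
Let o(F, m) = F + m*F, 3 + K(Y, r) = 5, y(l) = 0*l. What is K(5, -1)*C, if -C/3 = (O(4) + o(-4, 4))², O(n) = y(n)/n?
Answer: -2400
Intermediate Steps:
y(l) = 0
K(Y, r) = 2 (K(Y, r) = -3 + 5 = 2)
O(n) = 0 (O(n) = 0/n = 0)
o(F, m) = F + F*m
C = -1200 (C = -3*(0 - 4*(1 + 4))² = -3*(0 - 4*5)² = -3*(0 - 20)² = -3*(-20)² = -3*400 = -1200)
K(5, -1)*C = 2*(-1200) = -2400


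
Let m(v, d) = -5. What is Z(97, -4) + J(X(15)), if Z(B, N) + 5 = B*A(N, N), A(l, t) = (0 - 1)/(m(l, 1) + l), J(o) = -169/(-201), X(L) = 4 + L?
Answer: 3991/603 ≈ 6.6186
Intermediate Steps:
J(o) = 169/201 (J(o) = -169*(-1/201) = 169/201)
A(l, t) = -1/(-5 + l) (A(l, t) = (0 - 1)/(-5 + l) = -1/(-5 + l))
Z(B, N) = -5 - B/(-5 + N) (Z(B, N) = -5 + B*(-1/(-5 + N)) = -5 - B/(-5 + N))
Z(97, -4) + J(X(15)) = (25 - 1*97 - 5*(-4))/(-5 - 4) + 169/201 = (25 - 97 + 20)/(-9) + 169/201 = -1/9*(-52) + 169/201 = 52/9 + 169/201 = 3991/603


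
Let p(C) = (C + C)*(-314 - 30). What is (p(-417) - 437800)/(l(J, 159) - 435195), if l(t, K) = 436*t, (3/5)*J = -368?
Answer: 452712/2107825 ≈ 0.21478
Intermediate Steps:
p(C) = -688*C (p(C) = (2*C)*(-344) = -688*C)
J = -1840/3 (J = (5/3)*(-368) = -1840/3 ≈ -613.33)
(p(-417) - 437800)/(l(J, 159) - 435195) = (-688*(-417) - 437800)/(436*(-1840/3) - 435195) = (286896 - 437800)/(-802240/3 - 435195) = -150904/(-2107825/3) = -150904*(-3/2107825) = 452712/2107825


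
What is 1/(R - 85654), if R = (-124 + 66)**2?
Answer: -1/82290 ≈ -1.2152e-5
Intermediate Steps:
R = 3364 (R = (-58)**2 = 3364)
1/(R - 85654) = 1/(3364 - 85654) = 1/(-82290) = -1/82290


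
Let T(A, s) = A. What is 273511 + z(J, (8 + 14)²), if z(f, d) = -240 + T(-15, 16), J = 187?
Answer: 273256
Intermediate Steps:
z(f, d) = -255 (z(f, d) = -240 - 15 = -255)
273511 + z(J, (8 + 14)²) = 273511 - 255 = 273256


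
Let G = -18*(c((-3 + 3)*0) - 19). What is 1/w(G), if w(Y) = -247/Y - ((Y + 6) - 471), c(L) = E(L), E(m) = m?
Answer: 18/2201 ≈ 0.0081781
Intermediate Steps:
c(L) = L
G = 342 (G = -18*((-3 + 3)*0 - 19) = -18*(0*0 - 19) = -18*(0 - 19) = -18*(-19) = 342)
w(Y) = 465 - Y - 247/Y (w(Y) = -247/Y - ((6 + Y) - 471) = -247/Y - (-465 + Y) = -247/Y + (465 - Y) = 465 - Y - 247/Y)
1/w(G) = 1/(465 - 1*342 - 247/342) = 1/(465 - 342 - 247*1/342) = 1/(465 - 342 - 13/18) = 1/(2201/18) = 18/2201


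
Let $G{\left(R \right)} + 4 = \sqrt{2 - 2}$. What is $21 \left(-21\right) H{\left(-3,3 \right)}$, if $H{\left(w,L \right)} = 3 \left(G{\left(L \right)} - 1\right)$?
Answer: $6615$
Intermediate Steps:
$G{\left(R \right)} = -4$ ($G{\left(R \right)} = -4 + \sqrt{2 - 2} = -4 + \sqrt{0} = -4 + 0 = -4$)
$H{\left(w,L \right)} = -15$ ($H{\left(w,L \right)} = 3 \left(-4 - 1\right) = 3 \left(-5\right) = -15$)
$21 \left(-21\right) H{\left(-3,3 \right)} = 21 \left(-21\right) \left(-15\right) = \left(-441\right) \left(-15\right) = 6615$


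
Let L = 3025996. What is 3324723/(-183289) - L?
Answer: -554635105567/183289 ≈ -3.0260e+6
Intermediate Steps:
3324723/(-183289) - L = 3324723/(-183289) - 1*3025996 = 3324723*(-1/183289) - 3025996 = -3324723/183289 - 3025996 = -554635105567/183289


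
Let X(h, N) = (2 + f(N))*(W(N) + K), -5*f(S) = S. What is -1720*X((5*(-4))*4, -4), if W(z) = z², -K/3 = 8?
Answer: 38528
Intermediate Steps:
K = -24 (K = -3*8 = -24)
f(S) = -S/5
X(h, N) = (-24 + N²)*(2 - N/5) (X(h, N) = (2 - N/5)*(N² - 24) = (2 - N/5)*(-24 + N²) = (-24 + N²)*(2 - N/5))
-1720*X((5*(-4))*4, -4) = -1720*(-48 + 2*(-4)² - ⅕*(-4)³ + (24/5)*(-4)) = -1720*(-48 + 2*16 - ⅕*(-64) - 96/5) = -1720*(-48 + 32 + 64/5 - 96/5) = -1720*(-112/5) = 38528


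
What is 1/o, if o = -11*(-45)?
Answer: 1/495 ≈ 0.0020202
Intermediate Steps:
o = 495
1/o = 1/495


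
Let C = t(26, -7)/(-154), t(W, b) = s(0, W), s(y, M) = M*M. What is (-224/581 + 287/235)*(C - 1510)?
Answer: -1900827008/1501885 ≈ -1265.6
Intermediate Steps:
s(y, M) = M²
t(W, b) = W²
C = -338/77 (C = 26²/(-154) = 676*(-1/154) = -338/77 ≈ -4.3896)
(-224/581 + 287/235)*(C - 1510) = (-224/581 + 287/235)*(-338/77 - 1510) = (-224*1/581 + 287*(1/235))*(-116608/77) = (-32/83 + 287/235)*(-116608/77) = (16301/19505)*(-116608/77) = -1900827008/1501885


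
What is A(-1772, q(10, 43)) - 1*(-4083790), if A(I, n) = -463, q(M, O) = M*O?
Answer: 4083327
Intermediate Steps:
A(-1772, q(10, 43)) - 1*(-4083790) = -463 - 1*(-4083790) = -463 + 4083790 = 4083327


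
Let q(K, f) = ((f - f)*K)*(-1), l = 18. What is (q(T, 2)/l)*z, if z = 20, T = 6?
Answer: 0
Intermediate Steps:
q(K, f) = 0 (q(K, f) = (0*K)*(-1) = 0*(-1) = 0)
(q(T, 2)/l)*z = (0/18)*20 = (0*(1/18))*20 = 0*20 = 0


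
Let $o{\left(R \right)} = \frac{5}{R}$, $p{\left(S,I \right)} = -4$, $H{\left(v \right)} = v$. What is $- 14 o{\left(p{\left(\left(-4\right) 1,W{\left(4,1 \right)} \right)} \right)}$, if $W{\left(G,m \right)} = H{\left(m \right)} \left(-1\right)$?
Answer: $\frac{35}{2} \approx 17.5$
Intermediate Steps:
$W{\left(G,m \right)} = - m$ ($W{\left(G,m \right)} = m \left(-1\right) = - m$)
$- 14 o{\left(p{\left(\left(-4\right) 1,W{\left(4,1 \right)} \right)} \right)} = - 14 \frac{5}{-4} = - 14 \cdot 5 \left(- \frac{1}{4}\right) = \left(-14\right) \left(- \frac{5}{4}\right) = \frac{35}{2}$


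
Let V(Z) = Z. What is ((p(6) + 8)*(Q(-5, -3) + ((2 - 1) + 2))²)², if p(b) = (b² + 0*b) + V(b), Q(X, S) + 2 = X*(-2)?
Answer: 36602500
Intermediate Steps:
Q(X, S) = -2 - 2*X (Q(X, S) = -2 + X*(-2) = -2 - 2*X)
p(b) = b + b² (p(b) = (b² + 0*b) + b = (b² + 0) + b = b² + b = b + b²)
((p(6) + 8)*(Q(-5, -3) + ((2 - 1) + 2))²)² = ((6*(1 + 6) + 8)*((-2 - 2*(-5)) + ((2 - 1) + 2))²)² = ((6*7 + 8)*((-2 + 10) + (1 + 2))²)² = ((42 + 8)*(8 + 3)²)² = (50*11²)² = (50*121)² = 6050² = 36602500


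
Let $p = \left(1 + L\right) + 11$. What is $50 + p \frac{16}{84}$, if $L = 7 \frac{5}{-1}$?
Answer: $\frac{958}{21} \approx 45.619$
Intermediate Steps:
$L = -35$ ($L = 7 \cdot 5 \left(-1\right) = 7 \left(-5\right) = -35$)
$p = -23$ ($p = \left(1 - 35\right) + 11 = -34 + 11 = -23$)
$50 + p \frac{16}{84} = 50 - 23 \cdot \frac{16}{84} = 50 - 23 \cdot 16 \cdot \frac{1}{84} = 50 - \frac{92}{21} = \frac{958}{21}$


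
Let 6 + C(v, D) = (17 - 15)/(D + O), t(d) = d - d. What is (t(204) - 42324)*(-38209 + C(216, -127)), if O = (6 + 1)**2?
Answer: 21026365688/13 ≈ 1.6174e+9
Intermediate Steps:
t(d) = 0
O = 49 (O = 7**2 = 49)
C(v, D) = -6 + 2/(49 + D) (C(v, D) = -6 + (17 - 15)/(D + 49) = -6 + 2/(49 + D))
(t(204) - 42324)*(-38209 + C(216, -127)) = (0 - 42324)*(-38209 + 2*(-146 - 3*(-127))/(49 - 127)) = -42324*(-38209 + 2*(-146 + 381)/(-78)) = -42324*(-38209 + 2*(-1/78)*235) = -42324*(-38209 - 235/39) = -42324*(-1490386/39) = 21026365688/13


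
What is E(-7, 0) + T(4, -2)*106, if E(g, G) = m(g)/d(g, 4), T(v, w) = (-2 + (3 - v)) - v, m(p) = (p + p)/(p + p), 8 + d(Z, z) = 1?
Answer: -5195/7 ≈ -742.14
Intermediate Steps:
d(Z, z) = -7 (d(Z, z) = -8 + 1 = -7)
m(p) = 1 (m(p) = (2*p)/((2*p)) = (2*p)*(1/(2*p)) = 1)
T(v, w) = 1 - 2*v (T(v, w) = (1 - v) - v = 1 - 2*v)
E(g, G) = -1/7 (E(g, G) = 1/(-7) = 1*(-1/7) = -1/7)
E(-7, 0) + T(4, -2)*106 = -1/7 + (1 - 2*4)*106 = -1/7 + (1 - 8)*106 = -1/7 - 7*106 = -1/7 - 742 = -5195/7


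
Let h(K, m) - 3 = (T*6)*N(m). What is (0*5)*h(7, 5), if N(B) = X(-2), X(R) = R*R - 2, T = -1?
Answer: 0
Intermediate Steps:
X(R) = -2 + R² (X(R) = R² - 2 = -2 + R²)
N(B) = 2 (N(B) = -2 + (-2)² = -2 + 4 = 2)
h(K, m) = -9 (h(K, m) = 3 - 1*6*2 = 3 - 6*2 = 3 - 12 = -9)
(0*5)*h(7, 5) = (0*5)*(-9) = 0*(-9) = 0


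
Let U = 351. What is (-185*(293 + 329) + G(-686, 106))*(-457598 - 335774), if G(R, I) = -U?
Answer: 91571789612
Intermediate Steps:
G(R, I) = -351 (G(R, I) = -1*351 = -351)
(-185*(293 + 329) + G(-686, 106))*(-457598 - 335774) = (-185*(293 + 329) - 351)*(-457598 - 335774) = (-185*622 - 351)*(-793372) = (-115070 - 351)*(-793372) = -115421*(-793372) = 91571789612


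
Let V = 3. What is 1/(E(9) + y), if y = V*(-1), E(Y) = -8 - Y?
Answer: -1/20 ≈ -0.050000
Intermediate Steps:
y = -3 (y = 3*(-1) = -3)
1/(E(9) + y) = 1/((-8 - 1*9) - 3) = 1/((-8 - 9) - 3) = 1/(-17 - 3) = 1/(-20) = -1/20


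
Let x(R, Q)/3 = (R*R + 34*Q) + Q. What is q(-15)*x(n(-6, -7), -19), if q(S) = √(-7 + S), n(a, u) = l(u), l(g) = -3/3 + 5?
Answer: -1947*I*√22 ≈ -9132.2*I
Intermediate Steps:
l(g) = 4 (l(g) = -3*⅓ + 5 = -1 + 5 = 4)
n(a, u) = 4
x(R, Q) = 3*R² + 105*Q (x(R, Q) = 3*((R*R + 34*Q) + Q) = 3*((R² + 34*Q) + Q) = 3*(R² + 35*Q) = 3*R² + 105*Q)
q(-15)*x(n(-6, -7), -19) = √(-7 - 15)*(3*4² + 105*(-19)) = √(-22)*(3*16 - 1995) = (I*√22)*(48 - 1995) = (I*√22)*(-1947) = -1947*I*√22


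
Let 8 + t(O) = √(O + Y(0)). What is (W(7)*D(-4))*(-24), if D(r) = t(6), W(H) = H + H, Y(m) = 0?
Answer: 2688 - 336*√6 ≈ 1865.0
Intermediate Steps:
W(H) = 2*H
t(O) = -8 + √O (t(O) = -8 + √(O + 0) = -8 + √O)
D(r) = -8 + √6
(W(7)*D(-4))*(-24) = ((2*7)*(-8 + √6))*(-24) = (14*(-8 + √6))*(-24) = (-112 + 14*√6)*(-24) = 2688 - 336*√6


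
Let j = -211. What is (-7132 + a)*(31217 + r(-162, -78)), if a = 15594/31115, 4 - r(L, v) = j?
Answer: -6974653491152/31115 ≈ -2.2416e+8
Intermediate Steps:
r(L, v) = 215 (r(L, v) = 4 - 1*(-211) = 4 + 211 = 215)
a = 15594/31115 (a = 15594*(1/31115) = 15594/31115 ≈ 0.50117)
(-7132 + a)*(31217 + r(-162, -78)) = (-7132 + 15594/31115)*(31217 + 215) = -221896586/31115*31432 = -6974653491152/31115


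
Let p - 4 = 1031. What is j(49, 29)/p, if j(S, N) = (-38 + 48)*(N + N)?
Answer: 116/207 ≈ 0.56039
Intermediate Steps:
p = 1035 (p = 4 + 1031 = 1035)
j(S, N) = 20*N (j(S, N) = 10*(2*N) = 20*N)
j(49, 29)/p = (20*29)/1035 = 580*(1/1035) = 116/207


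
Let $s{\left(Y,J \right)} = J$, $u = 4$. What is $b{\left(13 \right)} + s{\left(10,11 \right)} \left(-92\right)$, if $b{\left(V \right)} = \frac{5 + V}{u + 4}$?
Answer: $- \frac{4039}{4} \approx -1009.8$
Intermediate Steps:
$b{\left(V \right)} = \frac{5}{8} + \frac{V}{8}$ ($b{\left(V \right)} = \frac{5 + V}{4 + 4} = \frac{5 + V}{8} = \left(5 + V\right) \frac{1}{8} = \frac{5}{8} + \frac{V}{8}$)
$b{\left(13 \right)} + s{\left(10,11 \right)} \left(-92\right) = \left(\frac{5}{8} + \frac{1}{8} \cdot 13\right) + 11 \left(-92\right) = \left(\frac{5}{8} + \frac{13}{8}\right) - 1012 = \frac{9}{4} - 1012 = - \frac{4039}{4}$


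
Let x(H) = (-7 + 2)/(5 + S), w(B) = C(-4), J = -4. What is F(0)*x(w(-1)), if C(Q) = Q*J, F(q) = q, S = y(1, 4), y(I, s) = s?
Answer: 0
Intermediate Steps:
S = 4
C(Q) = -4*Q (C(Q) = Q*(-4) = -4*Q)
w(B) = 16 (w(B) = -4*(-4) = 16)
x(H) = -5/9 (x(H) = (-7 + 2)/(5 + 4) = -5/9)
F(0)*x(w(-1)) = 0*(-5/9) = 0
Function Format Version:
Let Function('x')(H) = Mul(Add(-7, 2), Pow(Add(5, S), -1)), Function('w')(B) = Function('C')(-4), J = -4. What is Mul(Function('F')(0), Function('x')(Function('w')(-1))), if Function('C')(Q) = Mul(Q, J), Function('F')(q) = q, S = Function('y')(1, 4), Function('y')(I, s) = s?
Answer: 0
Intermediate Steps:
S = 4
Function('C')(Q) = Mul(-4, Q) (Function('C')(Q) = Mul(Q, -4) = Mul(-4, Q))
Function('w')(B) = 16 (Function('w')(B) = Mul(-4, -4) = 16)
Function('x')(H) = Rational(-5, 9) (Function('x')(H) = Mul(Add(-7, 2), Pow(Add(5, 4), -1)) = Mul(-5, Pow(9, -1)) = Mul(-5, Rational(1, 9)) = Rational(-5, 9))
Mul(Function('F')(0), Function('x')(Function('w')(-1))) = Mul(0, Rational(-5, 9)) = 0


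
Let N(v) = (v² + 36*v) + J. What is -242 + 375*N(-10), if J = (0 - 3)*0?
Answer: -97742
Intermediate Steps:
J = 0 (J = -3*0 = 0)
N(v) = v² + 36*v (N(v) = (v² + 36*v) + 0 = v² + 36*v)
-242 + 375*N(-10) = -242 + 375*(-10*(36 - 10)) = -242 + 375*(-10*26) = -242 + 375*(-260) = -242 - 97500 = -97742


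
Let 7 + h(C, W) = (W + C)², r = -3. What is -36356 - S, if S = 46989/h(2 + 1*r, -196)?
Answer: -470244167/12934 ≈ -36357.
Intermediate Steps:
h(C, W) = -7 + (C + W)² (h(C, W) = -7 + (W + C)² = -7 + (C + W)²)
S = 15663/12934 (S = 46989/(-7 + ((2 + 1*(-3)) - 196)²) = 46989/(-7 + ((2 - 3) - 196)²) = 46989/(-7 + (-1 - 196)²) = 46989/(-7 + (-197)²) = 46989/(-7 + 38809) = 46989/38802 = 46989*(1/38802) = 15663/12934 ≈ 1.2110)
-36356 - S = -36356 - 1*15663/12934 = -36356 - 15663/12934 = -470244167/12934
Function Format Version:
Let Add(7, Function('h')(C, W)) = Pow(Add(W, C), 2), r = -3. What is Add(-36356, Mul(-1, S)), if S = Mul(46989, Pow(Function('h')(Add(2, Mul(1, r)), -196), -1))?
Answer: Rational(-470244167, 12934) ≈ -36357.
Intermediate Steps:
Function('h')(C, W) = Add(-7, Pow(Add(C, W), 2)) (Function('h')(C, W) = Add(-7, Pow(Add(W, C), 2)) = Add(-7, Pow(Add(C, W), 2)))
S = Rational(15663, 12934) (S = Mul(46989, Pow(Add(-7, Pow(Add(Add(2, Mul(1, -3)), -196), 2)), -1)) = Mul(46989, Pow(Add(-7, Pow(Add(Add(2, -3), -196), 2)), -1)) = Mul(46989, Pow(Add(-7, Pow(Add(-1, -196), 2)), -1)) = Mul(46989, Pow(Add(-7, Pow(-197, 2)), -1)) = Mul(46989, Pow(Add(-7, 38809), -1)) = Mul(46989, Pow(38802, -1)) = Mul(46989, Rational(1, 38802)) = Rational(15663, 12934) ≈ 1.2110)
Add(-36356, Mul(-1, S)) = Add(-36356, Mul(-1, Rational(15663, 12934))) = Add(-36356, Rational(-15663, 12934)) = Rational(-470244167, 12934)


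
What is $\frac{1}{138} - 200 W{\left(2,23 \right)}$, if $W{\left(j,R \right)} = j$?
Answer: $- \frac{55199}{138} \approx -399.99$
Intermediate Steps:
$\frac{1}{138} - 200 W{\left(2,23 \right)} = \frac{1}{138} - 400 = - \frac{55199}{138}$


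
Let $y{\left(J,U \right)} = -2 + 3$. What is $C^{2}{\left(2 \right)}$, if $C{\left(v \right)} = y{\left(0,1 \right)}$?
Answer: $1$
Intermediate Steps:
$y{\left(J,U \right)} = 1$
$C{\left(v \right)} = 1$
$C^{2}{\left(2 \right)} = 1^{2} = 1$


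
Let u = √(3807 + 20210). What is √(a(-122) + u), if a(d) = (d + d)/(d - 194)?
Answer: √(4819 + 6241*√24017)/79 ≈ 12.480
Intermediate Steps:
a(d) = 2*d/(-194 + d) (a(d) = (2*d)/(-194 + d) = 2*d/(-194 + d))
u = √24017 ≈ 154.97
√(a(-122) + u) = √(2*(-122)/(-194 - 122) + √24017) = √(2*(-122)/(-316) + √24017) = √(2*(-122)*(-1/316) + √24017) = √(61/79 + √24017)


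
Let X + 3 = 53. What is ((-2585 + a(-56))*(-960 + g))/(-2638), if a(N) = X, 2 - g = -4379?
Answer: 8672235/2638 ≈ 3287.4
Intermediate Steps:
g = 4381 (g = 2 - 1*(-4379) = 2 + 4379 = 4381)
X = 50 (X = -3 + 53 = 50)
a(N) = 50
((-2585 + a(-56))*(-960 + g))/(-2638) = ((-2585 + 50)*(-960 + 4381))/(-2638) = -2535*3421*(-1/2638) = -8672235*(-1/2638) = 8672235/2638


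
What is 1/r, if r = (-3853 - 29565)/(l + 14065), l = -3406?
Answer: -969/3038 ≈ -0.31896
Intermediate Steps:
r = -3038/969 (r = (-3853 - 29565)/(-3406 + 14065) = -33418/10659 = -33418*1/10659 = -3038/969 ≈ -3.1352)
1/r = 1/(-3038/969) = -969/3038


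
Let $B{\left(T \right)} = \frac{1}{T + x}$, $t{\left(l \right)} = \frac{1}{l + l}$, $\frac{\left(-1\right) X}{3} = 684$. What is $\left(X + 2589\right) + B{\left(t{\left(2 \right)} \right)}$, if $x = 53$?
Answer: $\frac{114385}{213} \approx 537.02$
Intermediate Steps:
$X = -2052$ ($X = \left(-3\right) 684 = -2052$)
$t{\left(l \right)} = \frac{1}{2 l}$
$B{\left(T \right)} = \frac{1}{53 + T}$ ($B{\left(T \right)} = \frac{1}{T + 53} = \frac{1}{53 + T}$)
$\left(X + 2589\right) + B{\left(t{\left(2 \right)} \right)} = \left(-2052 + 2589\right) + \frac{1}{53 + \frac{1}{2 \cdot 2}} = 537 + \frac{1}{53 + \frac{1}{2} \cdot \frac{1}{2}} = 537 + \frac{1}{53 + \frac{1}{4}} = 537 + \frac{1}{\frac{213}{4}} = 537 + \frac{4}{213} = \frac{114385}{213}$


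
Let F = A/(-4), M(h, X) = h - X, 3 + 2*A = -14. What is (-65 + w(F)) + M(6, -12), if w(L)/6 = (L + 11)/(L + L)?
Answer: -484/17 ≈ -28.471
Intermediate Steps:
A = -17/2 (A = -3/2 + (1/2)*(-14) = -3/2 - 7 = -17/2 ≈ -8.5000)
F = 17/8 (F = -17/2/(-4) = -17/2*(-1/4) = 17/8 ≈ 2.1250)
w(L) = 3*(11 + L)/L (w(L) = 6*((L + 11)/(L + L)) = 6*((11 + L)/((2*L))) = 6*((11 + L)*(1/(2*L))) = 6*((11 + L)/(2*L)) = 3*(11 + L)/L)
(-65 + w(F)) + M(6, -12) = (-65 + (3 + 33/(17/8))) + (6 - 1*(-12)) = (-65 + (3 + 33*(8/17))) + (6 + 12) = (-65 + (3 + 264/17)) + 18 = (-65 + 315/17) + 18 = -790/17 + 18 = -484/17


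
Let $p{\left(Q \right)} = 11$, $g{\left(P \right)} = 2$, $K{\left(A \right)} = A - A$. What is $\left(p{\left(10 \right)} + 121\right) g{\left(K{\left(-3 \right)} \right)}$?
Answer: $264$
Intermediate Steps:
$K{\left(A \right)} = 0$
$\left(p{\left(10 \right)} + 121\right) g{\left(K{\left(-3 \right)} \right)} = \left(11 + 121\right) 2 = 132 \cdot 2 = 264$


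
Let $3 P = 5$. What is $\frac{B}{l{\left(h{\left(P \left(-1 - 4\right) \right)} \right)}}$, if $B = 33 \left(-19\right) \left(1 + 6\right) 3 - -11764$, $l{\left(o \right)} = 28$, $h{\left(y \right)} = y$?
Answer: $- \frac{1403}{28} \approx -50.107$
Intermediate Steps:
$P = \frac{5}{3}$ ($P = \frac{1}{3} \cdot 5 = \frac{5}{3} \approx 1.6667$)
$B = -1403$ ($B = - 627 \cdot 7 \cdot 3 + 11764 = \left(-627\right) 21 + 11764 = -13167 + 11764 = -1403$)
$\frac{B}{l{\left(h{\left(P \left(-1 - 4\right) \right)} \right)}} = - \frac{1403}{28}$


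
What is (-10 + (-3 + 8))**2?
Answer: 25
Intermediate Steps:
(-10 + (-3 + 8))**2 = (-10 + 5)**2 = (-5)**2 = 25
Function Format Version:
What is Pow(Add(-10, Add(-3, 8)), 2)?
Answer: 25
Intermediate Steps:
Pow(Add(-10, Add(-3, 8)), 2) = Pow(Add(-10, 5), 2) = Pow(-5, 2) = 25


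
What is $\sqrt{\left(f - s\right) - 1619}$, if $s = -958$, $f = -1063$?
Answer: $2 i \sqrt{431} \approx 41.521 i$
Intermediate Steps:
$\sqrt{\left(f - s\right) - 1619} = \sqrt{\left(-1063 - -958\right) - 1619} = \sqrt{\left(-1063 + 958\right) - 1619} = \sqrt{-105 - 1619} = \sqrt{-1724} = 2 i \sqrt{431}$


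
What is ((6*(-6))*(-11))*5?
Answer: 1980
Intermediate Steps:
((6*(-6))*(-11))*5 = -36*(-11)*5 = 396*5 = 1980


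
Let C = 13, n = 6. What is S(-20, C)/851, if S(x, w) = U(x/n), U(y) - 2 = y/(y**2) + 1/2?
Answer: 11/4255 ≈ 0.0025852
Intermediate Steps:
U(y) = 5/2 + 1/y (U(y) = 2 + (y/(y**2) + 1/2) = 2 + (y/y**2 + 1*(1/2)) = 2 + (1/y + 1/2) = 2 + (1/2 + 1/y) = 5/2 + 1/y)
S(x, w) = 5/2 + 6/x (S(x, w) = 5/2 + 1/(x/6) = 5/2 + 6/x)
S(-20, C)/851 = (5/2 + 6/(-20))/851 = (5/2 + 6*(-1/20))*(1/851) = (5/2 - 3/10)*(1/851) = (11/5)*(1/851) = 11/4255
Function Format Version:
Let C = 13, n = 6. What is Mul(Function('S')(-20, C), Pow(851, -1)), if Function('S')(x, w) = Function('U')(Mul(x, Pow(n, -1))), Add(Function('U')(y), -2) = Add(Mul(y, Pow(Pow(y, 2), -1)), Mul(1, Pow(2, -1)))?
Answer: Rational(11, 4255) ≈ 0.0025852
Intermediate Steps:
Function('U')(y) = Add(Rational(5, 2), Pow(y, -1)) (Function('U')(y) = Add(2, Add(Mul(y, Pow(Pow(y, 2), -1)), Mul(1, Pow(2, -1)))) = Add(2, Add(Mul(y, Pow(y, -2)), Mul(1, Rational(1, 2)))) = Add(2, Add(Pow(y, -1), Rational(1, 2))) = Add(2, Add(Rational(1, 2), Pow(y, -1))) = Add(Rational(5, 2), Pow(y, -1)))
Function('S')(x, w) = Add(Rational(5, 2), Mul(6, Pow(x, -1))) (Function('S')(x, w) = Add(Rational(5, 2), Pow(Mul(x, Pow(6, -1)), -1)) = Add(Rational(5, 2), Pow(Mul(x, Rational(1, 6)), -1)) = Add(Rational(5, 2), Pow(Mul(Rational(1, 6), x), -1)) = Add(Rational(5, 2), Mul(6, Pow(x, -1))))
Mul(Function('S')(-20, C), Pow(851, -1)) = Mul(Add(Rational(5, 2), Mul(6, Pow(-20, -1))), Pow(851, -1)) = Mul(Add(Rational(5, 2), Mul(6, Rational(-1, 20))), Rational(1, 851)) = Mul(Add(Rational(5, 2), Rational(-3, 10)), Rational(1, 851)) = Mul(Rational(11, 5), Rational(1, 851)) = Rational(11, 4255)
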